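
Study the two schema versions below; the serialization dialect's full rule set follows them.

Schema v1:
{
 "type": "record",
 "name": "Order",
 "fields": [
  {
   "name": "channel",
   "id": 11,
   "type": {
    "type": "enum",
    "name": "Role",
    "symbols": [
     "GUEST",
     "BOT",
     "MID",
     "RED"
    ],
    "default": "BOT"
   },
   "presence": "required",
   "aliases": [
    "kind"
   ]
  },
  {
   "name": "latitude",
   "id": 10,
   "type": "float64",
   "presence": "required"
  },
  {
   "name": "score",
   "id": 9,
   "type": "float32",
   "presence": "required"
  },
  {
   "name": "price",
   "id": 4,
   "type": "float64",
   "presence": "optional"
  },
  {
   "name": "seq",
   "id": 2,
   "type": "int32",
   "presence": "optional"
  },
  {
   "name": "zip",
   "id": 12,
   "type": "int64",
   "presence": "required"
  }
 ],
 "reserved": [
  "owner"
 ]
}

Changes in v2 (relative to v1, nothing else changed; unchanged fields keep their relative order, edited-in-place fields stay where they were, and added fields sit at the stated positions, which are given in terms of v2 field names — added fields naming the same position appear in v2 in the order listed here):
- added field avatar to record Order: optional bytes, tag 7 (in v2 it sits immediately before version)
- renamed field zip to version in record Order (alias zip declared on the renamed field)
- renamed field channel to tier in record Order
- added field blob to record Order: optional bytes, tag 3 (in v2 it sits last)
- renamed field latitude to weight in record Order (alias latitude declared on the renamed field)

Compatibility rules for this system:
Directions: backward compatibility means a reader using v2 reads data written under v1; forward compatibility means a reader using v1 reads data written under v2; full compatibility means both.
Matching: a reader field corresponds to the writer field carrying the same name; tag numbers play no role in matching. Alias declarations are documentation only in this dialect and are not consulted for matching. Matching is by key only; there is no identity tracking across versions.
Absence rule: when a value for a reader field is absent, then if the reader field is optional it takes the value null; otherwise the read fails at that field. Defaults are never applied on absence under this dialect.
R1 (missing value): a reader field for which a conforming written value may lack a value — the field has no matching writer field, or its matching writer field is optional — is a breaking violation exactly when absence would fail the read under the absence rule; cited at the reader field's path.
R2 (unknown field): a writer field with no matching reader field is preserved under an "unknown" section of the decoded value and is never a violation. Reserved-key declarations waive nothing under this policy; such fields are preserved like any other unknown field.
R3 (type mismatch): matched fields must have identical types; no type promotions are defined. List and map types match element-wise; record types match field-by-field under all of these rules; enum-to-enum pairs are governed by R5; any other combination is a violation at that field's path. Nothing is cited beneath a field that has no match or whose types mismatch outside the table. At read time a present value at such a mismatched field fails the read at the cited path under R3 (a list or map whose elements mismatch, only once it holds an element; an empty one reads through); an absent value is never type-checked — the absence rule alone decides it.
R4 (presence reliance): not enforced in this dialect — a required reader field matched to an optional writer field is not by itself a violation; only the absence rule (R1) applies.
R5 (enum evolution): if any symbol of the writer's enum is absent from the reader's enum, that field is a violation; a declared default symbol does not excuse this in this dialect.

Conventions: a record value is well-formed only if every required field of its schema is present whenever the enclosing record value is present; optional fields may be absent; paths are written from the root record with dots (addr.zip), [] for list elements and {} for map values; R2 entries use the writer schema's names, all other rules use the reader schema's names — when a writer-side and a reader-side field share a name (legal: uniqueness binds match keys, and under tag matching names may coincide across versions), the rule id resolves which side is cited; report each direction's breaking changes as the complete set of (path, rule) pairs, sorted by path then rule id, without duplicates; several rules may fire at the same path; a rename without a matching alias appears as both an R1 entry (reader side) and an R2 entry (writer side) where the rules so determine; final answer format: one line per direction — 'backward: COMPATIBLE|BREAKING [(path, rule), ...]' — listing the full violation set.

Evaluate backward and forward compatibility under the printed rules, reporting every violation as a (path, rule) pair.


arrows below run writer -> reader for Order
backward on Order — v2 reading data written by v1:
  tier: no writer-side match
  weight: no writer-side match
  score: paired with writer score (float32 -> float32; writer required)
  price: paired with writer price (float64 -> float64; writer optional)
  seq: paired with writer seq (int32 -> int32; writer optional)
  avatar: no writer-side match
  version: no writer-side match
  blob: no writer-side match
  writer channel: unknown to reader
  writer latitude: unknown to reader
  writer zip: unknown to reader
  rule R1 violated at tier
  rule R1 violated at version
  rule R1 violated at weight
  => backward: BREAKING (3)
forward on Order — v1 reading data written by v2:
  channel: no writer-side match
  latitude: no writer-side match
  score: paired with writer score (float32 -> float32; writer required)
  price: paired with writer price (float64 -> float64; writer optional)
  seq: paired with writer seq (int32 -> int32; writer optional)
  zip: no writer-side match
  writer tier: unknown to reader
  writer weight: unknown to reader
  writer avatar: unknown to reader
  writer version: unknown to reader
  writer blob: unknown to reader
  rule R1 violated at channel
  rule R1 violated at latitude
  rule R1 violated at zip
  => forward: BREAKING (3)

backward: BREAKING [(tier, R1), (version, R1), (weight, R1)]; forward: BREAKING [(channel, R1), (latitude, R1), (zip, R1)]


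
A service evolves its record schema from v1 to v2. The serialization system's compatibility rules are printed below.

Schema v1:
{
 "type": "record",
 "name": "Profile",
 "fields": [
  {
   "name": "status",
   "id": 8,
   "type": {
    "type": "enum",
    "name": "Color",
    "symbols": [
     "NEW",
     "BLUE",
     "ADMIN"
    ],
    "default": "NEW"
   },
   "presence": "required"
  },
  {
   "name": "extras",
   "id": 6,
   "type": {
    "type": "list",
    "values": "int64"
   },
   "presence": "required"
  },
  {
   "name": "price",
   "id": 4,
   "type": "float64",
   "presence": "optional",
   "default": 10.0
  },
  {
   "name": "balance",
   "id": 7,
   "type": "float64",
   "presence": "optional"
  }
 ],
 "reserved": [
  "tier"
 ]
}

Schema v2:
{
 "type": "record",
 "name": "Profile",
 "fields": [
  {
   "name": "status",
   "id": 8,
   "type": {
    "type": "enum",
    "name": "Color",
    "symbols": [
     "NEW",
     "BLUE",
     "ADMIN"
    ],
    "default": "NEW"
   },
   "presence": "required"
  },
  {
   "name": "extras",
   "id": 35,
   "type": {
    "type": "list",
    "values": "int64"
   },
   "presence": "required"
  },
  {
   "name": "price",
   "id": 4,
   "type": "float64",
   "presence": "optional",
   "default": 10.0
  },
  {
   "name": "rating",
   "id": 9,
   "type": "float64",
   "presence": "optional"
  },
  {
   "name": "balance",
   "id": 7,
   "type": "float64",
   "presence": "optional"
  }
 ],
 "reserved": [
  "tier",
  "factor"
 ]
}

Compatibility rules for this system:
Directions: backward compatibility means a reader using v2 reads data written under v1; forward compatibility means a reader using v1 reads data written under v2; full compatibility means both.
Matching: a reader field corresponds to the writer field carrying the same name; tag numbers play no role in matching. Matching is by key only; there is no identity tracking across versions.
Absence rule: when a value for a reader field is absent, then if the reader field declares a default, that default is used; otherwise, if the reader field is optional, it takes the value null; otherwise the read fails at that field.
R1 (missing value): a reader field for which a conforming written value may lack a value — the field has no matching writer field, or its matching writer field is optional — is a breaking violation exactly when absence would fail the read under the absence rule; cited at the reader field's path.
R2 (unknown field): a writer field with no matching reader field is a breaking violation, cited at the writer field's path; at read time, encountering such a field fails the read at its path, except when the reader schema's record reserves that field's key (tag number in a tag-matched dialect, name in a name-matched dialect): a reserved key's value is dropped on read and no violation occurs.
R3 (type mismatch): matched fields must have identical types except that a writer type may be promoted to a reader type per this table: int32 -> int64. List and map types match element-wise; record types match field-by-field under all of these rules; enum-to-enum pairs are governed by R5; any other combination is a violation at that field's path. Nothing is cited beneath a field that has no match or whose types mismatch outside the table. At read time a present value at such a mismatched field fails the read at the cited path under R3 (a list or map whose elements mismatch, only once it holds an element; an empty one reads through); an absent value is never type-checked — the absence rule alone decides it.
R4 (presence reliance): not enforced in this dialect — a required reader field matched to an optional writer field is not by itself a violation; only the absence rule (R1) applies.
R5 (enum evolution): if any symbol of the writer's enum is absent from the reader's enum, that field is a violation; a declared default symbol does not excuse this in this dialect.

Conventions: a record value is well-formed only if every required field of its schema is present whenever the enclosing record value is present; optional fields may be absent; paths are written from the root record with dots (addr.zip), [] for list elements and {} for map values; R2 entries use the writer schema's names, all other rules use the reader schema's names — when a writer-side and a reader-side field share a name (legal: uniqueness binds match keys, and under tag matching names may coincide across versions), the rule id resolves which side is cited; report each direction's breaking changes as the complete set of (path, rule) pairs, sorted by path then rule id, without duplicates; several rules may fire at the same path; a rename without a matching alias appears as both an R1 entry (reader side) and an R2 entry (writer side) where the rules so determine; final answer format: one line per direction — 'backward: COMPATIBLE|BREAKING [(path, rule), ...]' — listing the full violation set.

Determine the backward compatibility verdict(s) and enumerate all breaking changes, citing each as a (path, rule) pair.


backward: COMPATIBLE []

arrows below run writer -> reader for Profile
backward for Profile (reader v2, writer v1):
  status <- status (Color -> Color, writer required)
  extras <- extras (list<int64> -> list<int64>, writer required)
  price <- price (float64 -> float64, writer optional)
  rating: no writer match
  balance <- balance (float64 -> float64, writer optional)
  nothing fires on Profile: backward is COMPATIBLE
the rest of the Profile diff is inert for this question:
  added field rating to record Profile: optional float64, tag 9 (in v2 it sits immediately before balance) -> matters only for Profile's forward compatibility — outside the asked direction
  field extras in record Profile: tag 6 changed to 35 -> fires no rule on Profile, leaving the asked answer as it is


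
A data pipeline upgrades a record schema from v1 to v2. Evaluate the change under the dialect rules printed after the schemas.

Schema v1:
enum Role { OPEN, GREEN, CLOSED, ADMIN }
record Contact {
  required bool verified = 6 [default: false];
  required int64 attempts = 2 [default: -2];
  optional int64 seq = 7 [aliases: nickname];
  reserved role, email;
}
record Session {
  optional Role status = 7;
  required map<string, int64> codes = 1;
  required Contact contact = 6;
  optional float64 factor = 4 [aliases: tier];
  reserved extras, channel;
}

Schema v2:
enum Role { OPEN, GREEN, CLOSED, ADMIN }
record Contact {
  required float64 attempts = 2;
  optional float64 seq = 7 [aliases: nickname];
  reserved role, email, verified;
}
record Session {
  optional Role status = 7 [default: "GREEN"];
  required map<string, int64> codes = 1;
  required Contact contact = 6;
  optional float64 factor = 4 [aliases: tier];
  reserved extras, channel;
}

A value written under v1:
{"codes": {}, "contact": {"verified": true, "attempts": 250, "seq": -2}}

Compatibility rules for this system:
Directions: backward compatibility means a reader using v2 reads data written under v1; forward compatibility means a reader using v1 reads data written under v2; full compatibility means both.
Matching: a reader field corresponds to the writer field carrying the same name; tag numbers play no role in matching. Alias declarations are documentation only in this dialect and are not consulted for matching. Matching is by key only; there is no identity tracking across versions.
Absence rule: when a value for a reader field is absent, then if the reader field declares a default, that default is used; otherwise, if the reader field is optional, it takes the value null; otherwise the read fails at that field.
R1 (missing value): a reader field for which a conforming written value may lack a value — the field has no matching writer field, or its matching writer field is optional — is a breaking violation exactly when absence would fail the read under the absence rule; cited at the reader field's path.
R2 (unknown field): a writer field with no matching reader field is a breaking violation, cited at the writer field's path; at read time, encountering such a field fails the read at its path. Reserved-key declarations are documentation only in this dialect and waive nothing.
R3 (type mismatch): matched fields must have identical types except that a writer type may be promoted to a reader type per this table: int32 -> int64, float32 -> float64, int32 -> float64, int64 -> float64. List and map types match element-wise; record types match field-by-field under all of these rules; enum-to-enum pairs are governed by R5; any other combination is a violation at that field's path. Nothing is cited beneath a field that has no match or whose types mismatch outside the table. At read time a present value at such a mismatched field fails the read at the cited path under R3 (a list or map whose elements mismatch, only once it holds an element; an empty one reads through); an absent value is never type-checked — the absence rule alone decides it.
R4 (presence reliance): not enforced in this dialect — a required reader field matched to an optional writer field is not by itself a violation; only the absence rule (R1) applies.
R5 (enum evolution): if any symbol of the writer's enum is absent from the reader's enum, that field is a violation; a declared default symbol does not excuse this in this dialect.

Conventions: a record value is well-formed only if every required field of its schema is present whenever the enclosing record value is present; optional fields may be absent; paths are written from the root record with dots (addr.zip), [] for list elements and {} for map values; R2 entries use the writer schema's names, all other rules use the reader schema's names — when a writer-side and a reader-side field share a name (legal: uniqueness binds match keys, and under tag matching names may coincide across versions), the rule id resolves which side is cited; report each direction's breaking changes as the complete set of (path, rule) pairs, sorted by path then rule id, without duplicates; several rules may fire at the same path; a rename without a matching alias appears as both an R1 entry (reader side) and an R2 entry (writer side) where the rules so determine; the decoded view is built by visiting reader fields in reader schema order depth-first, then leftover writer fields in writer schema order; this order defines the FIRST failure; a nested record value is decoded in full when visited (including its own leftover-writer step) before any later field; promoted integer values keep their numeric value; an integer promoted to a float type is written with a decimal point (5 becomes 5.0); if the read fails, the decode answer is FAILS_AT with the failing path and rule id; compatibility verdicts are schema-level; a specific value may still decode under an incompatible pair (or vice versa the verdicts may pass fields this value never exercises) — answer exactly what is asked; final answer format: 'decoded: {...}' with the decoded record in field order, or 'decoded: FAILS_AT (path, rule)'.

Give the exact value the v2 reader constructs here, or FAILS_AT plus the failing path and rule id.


in Session below, arrows point writer -> reader
decode (reader v2):
  status := "GREEN" (missing; default applied)
  codes := {}
  contact.attempts := 250.0 (int64 -> float64)
  contact.seq := -2.0 (int64 -> float64)
  read fails at contact.verified under R2 (unknown field)
  => FAILS_AT (contact.verified, R2)
remaining Session differences; none change what is asked:
  field seq in record Contact: type int64 changed to float64 -> schema-level compatibility only; this Session value's decode is unchanged
  field status in record Session: default set to "GREEN" -> triggers nothing under the printed rules; the Session answer is the same either way
  field attempts in record Contact: type int64 changed to float64 (its default is dropped) -> schema-level compatibility only; this Session value's decode is unchanged

decoded: FAILS_AT (contact.verified, R2)


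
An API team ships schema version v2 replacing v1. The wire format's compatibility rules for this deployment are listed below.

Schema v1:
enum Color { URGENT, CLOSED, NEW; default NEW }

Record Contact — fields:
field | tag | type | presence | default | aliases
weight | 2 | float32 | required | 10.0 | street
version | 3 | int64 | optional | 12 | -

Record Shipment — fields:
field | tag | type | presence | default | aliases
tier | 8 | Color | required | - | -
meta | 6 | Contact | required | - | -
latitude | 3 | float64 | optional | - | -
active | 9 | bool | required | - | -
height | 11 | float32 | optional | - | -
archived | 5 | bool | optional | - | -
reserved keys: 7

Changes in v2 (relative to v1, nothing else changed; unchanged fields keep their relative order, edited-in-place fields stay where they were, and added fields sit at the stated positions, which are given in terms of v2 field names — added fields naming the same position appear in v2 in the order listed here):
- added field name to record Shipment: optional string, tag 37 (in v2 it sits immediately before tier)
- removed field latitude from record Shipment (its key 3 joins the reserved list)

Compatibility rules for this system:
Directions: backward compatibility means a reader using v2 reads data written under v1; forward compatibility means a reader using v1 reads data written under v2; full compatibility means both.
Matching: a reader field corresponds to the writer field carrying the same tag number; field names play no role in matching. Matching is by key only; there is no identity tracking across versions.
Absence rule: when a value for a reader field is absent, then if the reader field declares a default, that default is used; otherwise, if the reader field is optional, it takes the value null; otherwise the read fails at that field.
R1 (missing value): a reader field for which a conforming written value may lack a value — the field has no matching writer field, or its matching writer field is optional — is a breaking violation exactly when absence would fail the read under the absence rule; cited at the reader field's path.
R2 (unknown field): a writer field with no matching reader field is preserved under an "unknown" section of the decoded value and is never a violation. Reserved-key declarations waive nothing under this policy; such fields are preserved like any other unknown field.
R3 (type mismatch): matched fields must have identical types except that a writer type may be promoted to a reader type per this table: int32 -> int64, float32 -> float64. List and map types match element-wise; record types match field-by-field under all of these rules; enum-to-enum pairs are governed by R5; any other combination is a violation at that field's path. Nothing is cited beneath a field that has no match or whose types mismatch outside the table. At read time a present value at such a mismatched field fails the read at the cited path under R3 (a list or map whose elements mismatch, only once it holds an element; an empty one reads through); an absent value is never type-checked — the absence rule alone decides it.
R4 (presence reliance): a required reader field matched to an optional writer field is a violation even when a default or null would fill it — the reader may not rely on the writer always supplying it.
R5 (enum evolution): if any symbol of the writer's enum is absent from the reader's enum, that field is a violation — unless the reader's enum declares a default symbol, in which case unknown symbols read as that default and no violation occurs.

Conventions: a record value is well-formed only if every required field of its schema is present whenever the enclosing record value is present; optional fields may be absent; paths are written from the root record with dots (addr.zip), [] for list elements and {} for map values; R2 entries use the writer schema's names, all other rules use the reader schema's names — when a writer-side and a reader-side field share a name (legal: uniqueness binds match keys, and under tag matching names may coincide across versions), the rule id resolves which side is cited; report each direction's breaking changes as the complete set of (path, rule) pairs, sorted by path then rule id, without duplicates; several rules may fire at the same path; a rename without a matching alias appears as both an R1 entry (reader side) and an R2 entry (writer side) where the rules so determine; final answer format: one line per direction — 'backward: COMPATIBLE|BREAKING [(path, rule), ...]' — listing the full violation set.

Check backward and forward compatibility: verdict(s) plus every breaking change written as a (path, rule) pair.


arrows below run writer -> reader for Shipment
backward on Shipment — v2 reading data written by v1:
  no writer field matches reader name
  tier <- tier (Color -> Color, writer required)
  meta <- meta (Contact -> Contact, writer required)
  active <- active (bool -> bool, writer required)
  height <- height (float32 -> float32, writer optional)
  archived <- archived (bool -> bool, writer optional)
  leftover writer field: latitude
  meta.weight <- meta.weight (float32 -> float32, writer required)
  meta.version <- meta.version (int64 -> int64, writer optional)
  => backward: COMPATIBLE
forward on Shipment — v1 reading data written by v2:
  tier <- tier (Color -> Color, writer required)
  meta <- meta (Contact -> Contact, writer required)
  no writer field matches reader latitude
  active <- active (bool -> bool, writer required)
  height <- height (float32 -> float32, writer optional)
  archived <- archived (bool -> bool, writer optional)
  leftover writer field: name
  meta.weight <- meta.weight (float32 -> float32, writer required)
  meta.version <- meta.version (int64 -> int64, writer optional)
  => forward: COMPATIBLE

backward: COMPATIBLE []; forward: COMPATIBLE []


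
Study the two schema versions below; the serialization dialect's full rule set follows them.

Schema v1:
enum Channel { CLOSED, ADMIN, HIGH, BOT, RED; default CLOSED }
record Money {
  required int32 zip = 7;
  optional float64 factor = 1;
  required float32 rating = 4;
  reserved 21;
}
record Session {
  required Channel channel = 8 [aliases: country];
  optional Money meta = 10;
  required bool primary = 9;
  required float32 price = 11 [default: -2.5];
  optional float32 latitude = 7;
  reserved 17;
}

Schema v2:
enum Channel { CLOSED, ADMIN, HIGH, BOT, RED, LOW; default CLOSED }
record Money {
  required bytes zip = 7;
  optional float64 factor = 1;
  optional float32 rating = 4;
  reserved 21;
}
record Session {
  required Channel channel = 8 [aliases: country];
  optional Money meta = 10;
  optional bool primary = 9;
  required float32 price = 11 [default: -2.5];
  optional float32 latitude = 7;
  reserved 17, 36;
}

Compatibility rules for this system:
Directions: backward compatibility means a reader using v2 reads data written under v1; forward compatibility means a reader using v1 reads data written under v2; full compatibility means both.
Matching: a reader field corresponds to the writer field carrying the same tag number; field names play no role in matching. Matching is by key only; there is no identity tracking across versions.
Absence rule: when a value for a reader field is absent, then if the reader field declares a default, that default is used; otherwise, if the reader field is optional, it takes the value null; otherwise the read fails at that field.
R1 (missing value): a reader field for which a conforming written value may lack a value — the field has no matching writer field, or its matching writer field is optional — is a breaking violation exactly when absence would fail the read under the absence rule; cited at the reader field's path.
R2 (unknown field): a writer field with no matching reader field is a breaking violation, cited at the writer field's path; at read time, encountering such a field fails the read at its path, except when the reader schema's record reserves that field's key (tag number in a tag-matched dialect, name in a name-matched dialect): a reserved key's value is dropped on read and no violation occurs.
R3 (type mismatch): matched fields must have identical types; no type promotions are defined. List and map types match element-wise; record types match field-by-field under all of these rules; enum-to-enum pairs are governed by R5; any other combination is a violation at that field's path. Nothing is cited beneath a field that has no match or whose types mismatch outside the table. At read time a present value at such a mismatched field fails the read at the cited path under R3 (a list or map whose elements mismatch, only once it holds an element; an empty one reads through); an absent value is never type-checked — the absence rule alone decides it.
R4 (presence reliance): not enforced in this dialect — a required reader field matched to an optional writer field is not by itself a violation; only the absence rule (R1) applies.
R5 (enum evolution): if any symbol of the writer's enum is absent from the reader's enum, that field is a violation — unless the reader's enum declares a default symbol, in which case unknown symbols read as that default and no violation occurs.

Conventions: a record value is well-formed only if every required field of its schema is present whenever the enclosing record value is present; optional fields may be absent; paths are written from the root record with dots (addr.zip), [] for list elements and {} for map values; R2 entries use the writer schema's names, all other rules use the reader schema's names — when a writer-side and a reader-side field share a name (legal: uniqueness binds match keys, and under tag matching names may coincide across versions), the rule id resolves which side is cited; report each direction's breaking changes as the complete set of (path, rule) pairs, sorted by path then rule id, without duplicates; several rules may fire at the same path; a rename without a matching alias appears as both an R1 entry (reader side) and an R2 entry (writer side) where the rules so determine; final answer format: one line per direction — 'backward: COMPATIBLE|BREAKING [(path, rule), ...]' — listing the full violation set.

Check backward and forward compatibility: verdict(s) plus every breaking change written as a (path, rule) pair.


backward: BREAKING [(meta.zip, R3)]; forward: BREAKING [(meta.rating, R1), (meta.zip, R3), (primary, R1)]

each type pair in Session: writer, then reader
backward pass over Session, reader schema v2, writer schema v1:
  channel <- channel (Channel -> Channel, writer required)
  meta <- meta (Money -> Money, writer optional)
  primary <- primary (bool -> bool, writer required)
  price <- price (float32 -> float32, writer required)
  latitude <- latitude (float32 -> float32, writer optional)
  meta.zip <- meta.zip (int32 -> bytes, writer required)
  meta.factor <- meta.factor (float64 -> float64, writer optional)
  meta.rating <- meta.rating (float32 -> float32, writer required)
  breaking: (meta.zip, R3)
  => 1 violation(s): backward is BREAKING for Session
forward pass over Session, reader schema v1, writer schema v2:
  channel <- channel (Channel -> Channel, writer required)
  meta <- meta (Money -> Money, writer optional)
  primary <- primary (bool -> bool, writer optional)
  price <- price (float32 -> float32, writer required)
  latitude <- latitude (float32 -> float32, writer optional)
  meta.zip <- meta.zip (bytes -> int32, writer required)
  meta.factor <- meta.factor (float64 -> float64, writer optional)
  meta.rating <- meta.rating (float32 -> float32, writer optional)
  breaking: (meta.rating, R1)
  breaking: (meta.zip, R3)
  breaking: (primary, R1)
  => 3 violation(s): forward is BREAKING for Session


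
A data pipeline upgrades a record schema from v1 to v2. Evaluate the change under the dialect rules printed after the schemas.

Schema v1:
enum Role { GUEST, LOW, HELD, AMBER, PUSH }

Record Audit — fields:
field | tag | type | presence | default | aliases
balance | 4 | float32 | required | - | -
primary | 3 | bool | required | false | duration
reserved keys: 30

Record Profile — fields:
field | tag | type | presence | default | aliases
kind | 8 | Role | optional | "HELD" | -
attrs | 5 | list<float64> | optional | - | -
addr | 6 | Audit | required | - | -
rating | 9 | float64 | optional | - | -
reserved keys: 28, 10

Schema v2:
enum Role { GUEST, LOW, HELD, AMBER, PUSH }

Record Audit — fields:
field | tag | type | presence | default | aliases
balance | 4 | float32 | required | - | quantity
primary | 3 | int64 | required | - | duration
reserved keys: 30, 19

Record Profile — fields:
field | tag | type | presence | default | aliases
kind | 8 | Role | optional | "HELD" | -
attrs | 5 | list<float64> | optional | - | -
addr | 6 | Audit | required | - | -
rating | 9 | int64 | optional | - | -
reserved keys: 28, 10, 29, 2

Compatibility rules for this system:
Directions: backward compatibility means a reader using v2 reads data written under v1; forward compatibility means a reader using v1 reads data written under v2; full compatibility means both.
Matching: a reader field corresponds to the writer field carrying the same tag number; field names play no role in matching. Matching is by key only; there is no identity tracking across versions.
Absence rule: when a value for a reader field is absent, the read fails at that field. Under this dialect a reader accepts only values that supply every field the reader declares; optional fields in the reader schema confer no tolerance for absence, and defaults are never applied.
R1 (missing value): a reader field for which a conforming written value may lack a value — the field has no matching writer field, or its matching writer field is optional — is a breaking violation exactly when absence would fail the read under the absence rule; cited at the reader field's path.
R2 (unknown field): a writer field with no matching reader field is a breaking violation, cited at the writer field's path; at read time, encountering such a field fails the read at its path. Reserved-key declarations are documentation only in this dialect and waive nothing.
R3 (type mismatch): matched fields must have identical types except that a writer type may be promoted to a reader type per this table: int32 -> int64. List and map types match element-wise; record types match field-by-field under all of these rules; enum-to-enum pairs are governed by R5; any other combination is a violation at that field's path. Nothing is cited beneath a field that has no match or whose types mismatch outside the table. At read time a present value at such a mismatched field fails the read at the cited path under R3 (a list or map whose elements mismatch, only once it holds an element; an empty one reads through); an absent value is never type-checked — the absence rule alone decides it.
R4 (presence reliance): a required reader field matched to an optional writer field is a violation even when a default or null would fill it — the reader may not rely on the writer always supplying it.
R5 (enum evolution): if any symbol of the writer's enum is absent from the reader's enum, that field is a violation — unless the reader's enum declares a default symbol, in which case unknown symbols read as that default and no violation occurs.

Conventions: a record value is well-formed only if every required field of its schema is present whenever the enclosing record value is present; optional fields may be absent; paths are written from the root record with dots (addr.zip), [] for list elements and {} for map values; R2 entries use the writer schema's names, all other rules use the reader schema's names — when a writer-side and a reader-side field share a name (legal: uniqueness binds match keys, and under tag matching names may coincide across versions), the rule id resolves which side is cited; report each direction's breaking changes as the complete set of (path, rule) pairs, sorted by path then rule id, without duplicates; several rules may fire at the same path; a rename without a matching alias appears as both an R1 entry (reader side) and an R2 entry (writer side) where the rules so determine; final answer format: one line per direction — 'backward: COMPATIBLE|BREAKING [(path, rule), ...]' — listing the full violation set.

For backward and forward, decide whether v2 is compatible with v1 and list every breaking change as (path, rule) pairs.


backward: BREAKING [(addr.primary, R3), (attrs, R1), (kind, R1), (rating, R1), (rating, R3)]; forward: BREAKING [(addr.primary, R3), (attrs, R1), (kind, R1), (rating, R1), (rating, R3)]

in Profile below, arrows point writer -> reader
backward analysis of Profile with v2 as reader and v1 as writer:
  kind: paired with writer kind (Role -> Role; writer optional)
  attrs: paired with writer attrs (list<float64> -> list<float64>; writer optional)
  addr: paired with writer addr (Audit -> Audit; writer required)
  rating: paired with writer rating (float64 -> int64; writer optional)
  addr.balance: paired with writer addr.balance (float32 -> float32; writer required)
  addr.primary: paired with writer addr.primary (bool -> int64; writer required)
  rule R3 violated at addr.primary
  rule R1 violated at attrs
  rule R1 violated at kind
  rule R1 violated at rating
  rule R3 violated at rating
  backward on Profile therefore BREAKING (5)
forward analysis of Profile with v1 as reader and v2 as writer:
  kind: paired with writer kind (Role -> Role; writer optional)
  attrs: paired with writer attrs (list<float64> -> list<float64>; writer optional)
  addr: paired with writer addr (Audit -> Audit; writer required)
  rating: paired with writer rating (int64 -> float64; writer optional)
  addr.balance: paired with writer addr.balance (float32 -> float32; writer required)
  addr.primary: paired with writer addr.primary (int64 -> bool; writer required)
  rule R3 violated at addr.primary
  rule R1 violated at attrs
  rule R1 violated at kind
  rule R1 violated at rating
  rule R3 violated at rating
  forward on Profile therefore BREAKING (5)


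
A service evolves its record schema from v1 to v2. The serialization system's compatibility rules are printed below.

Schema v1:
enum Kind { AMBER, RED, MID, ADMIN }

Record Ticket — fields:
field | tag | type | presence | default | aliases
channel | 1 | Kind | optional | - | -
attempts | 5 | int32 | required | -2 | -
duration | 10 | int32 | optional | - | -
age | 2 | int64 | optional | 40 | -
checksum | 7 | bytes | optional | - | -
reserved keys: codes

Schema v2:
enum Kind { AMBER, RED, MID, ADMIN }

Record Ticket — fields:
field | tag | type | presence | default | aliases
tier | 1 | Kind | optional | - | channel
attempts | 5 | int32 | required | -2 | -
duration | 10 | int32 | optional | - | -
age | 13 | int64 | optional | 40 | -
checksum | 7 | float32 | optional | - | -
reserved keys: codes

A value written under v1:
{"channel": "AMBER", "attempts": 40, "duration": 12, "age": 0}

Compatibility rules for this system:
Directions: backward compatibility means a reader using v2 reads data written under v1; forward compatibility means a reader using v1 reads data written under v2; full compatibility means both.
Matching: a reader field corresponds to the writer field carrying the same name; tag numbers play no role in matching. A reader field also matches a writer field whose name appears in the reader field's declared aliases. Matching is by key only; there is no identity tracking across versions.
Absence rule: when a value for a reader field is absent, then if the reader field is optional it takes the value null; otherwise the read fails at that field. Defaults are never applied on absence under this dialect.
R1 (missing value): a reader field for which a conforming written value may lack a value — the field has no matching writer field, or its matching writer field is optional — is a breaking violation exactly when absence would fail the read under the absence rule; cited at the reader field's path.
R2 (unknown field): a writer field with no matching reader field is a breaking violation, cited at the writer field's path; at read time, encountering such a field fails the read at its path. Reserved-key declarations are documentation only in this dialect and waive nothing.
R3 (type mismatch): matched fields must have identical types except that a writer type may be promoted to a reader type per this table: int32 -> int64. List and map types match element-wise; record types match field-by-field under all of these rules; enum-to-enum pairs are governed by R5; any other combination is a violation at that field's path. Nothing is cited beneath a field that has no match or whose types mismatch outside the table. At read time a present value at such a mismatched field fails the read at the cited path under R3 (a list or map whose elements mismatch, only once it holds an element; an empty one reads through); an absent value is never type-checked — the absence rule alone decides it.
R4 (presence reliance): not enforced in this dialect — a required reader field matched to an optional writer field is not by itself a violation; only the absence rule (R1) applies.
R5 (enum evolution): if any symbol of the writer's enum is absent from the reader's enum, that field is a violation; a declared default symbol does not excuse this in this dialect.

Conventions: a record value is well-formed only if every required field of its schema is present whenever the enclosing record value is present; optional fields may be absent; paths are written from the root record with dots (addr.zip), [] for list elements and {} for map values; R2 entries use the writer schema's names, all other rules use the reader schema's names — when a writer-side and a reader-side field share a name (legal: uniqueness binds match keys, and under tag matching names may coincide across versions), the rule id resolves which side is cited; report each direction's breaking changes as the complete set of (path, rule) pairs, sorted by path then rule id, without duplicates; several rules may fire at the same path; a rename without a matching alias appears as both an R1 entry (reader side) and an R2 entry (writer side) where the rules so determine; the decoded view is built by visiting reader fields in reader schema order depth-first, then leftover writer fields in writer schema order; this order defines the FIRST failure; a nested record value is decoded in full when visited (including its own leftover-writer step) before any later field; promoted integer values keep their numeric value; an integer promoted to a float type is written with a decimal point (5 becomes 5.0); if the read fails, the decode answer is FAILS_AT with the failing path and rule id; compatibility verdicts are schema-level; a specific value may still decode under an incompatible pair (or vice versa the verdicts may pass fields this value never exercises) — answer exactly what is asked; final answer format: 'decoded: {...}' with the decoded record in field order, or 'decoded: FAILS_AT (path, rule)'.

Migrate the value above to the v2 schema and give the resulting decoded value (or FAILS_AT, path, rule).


each type pair in Ticket: writer, then reader
migrating the Ticket value to v2:
  tier := "AMBER" (from writer channel)
  attempts := 40
  duration := 12
  age := 0
  checksum := null (not supplied -> null)
  => decoded: {"tier": "AMBER", "attempts": 40, "duration": 12, "age": 0, "checksum": null}
remaining Ticket differences; none change what is asked:
  field checksum in record Ticket: type bytes changed to float32 -> schema-level compatibility only; this Ticket value's decode is unchanged
  field age in record Ticket: tag 2 changed to 13 -> no rule fires on it and the decoded Ticket view is identical with or without it

decoded: {"tier": "AMBER", "attempts": 40, "duration": 12, "age": 0, "checksum": null}
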